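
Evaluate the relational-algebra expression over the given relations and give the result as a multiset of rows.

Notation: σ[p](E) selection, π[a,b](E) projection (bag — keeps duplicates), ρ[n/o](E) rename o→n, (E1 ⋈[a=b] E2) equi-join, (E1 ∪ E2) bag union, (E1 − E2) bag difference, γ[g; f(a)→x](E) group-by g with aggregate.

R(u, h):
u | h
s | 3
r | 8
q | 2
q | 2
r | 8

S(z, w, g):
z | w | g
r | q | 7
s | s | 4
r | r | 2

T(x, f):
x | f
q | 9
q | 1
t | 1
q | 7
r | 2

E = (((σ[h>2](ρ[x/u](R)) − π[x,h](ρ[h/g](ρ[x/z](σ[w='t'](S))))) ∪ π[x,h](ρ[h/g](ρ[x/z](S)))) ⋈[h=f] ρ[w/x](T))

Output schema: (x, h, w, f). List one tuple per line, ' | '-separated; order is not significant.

Stepwise |·|:
  R → 5
  ρ[x/u](R) → 5
  σ[h>2](ρ[x/u](R)) → 3
  S → 3
  σ[w='t'](S) → 0
  ρ[x/z](σ[w='t'](S)) → 0
  ρ[h/g](ρ[x/z](σ[w='t'](S))) → 0
  π[x,h](ρ[h/g](ρ[x/z](σ[w='t'](S)))) → 0
  (σ[h>2](ρ[x/u](R)) − π[x,h](ρ[h/g](ρ[x/z](σ[w='t'](S))))) → 3
  S → 3
  ρ[x/z](S) → 3
  ρ[h/g](ρ[x/z](S)) → 3
  π[x,h](ρ[h/g](ρ[x/z](S))) → 3
  ((σ[h>2](ρ[x/u](R)) − π[x,h](ρ[h/g](ρ[x/z](σ[w='t'](S))))) ∪ π[x,h](ρ[h/g](ρ[x/z](S)))) → 6
  T → 5
  ρ[w/x](T) → 5
  (((σ[h>2](ρ[x/u](R)) − π[x,h](ρ[h/g](ρ[x/z](σ[w='t'](S))))) ∪ π[x,h](ρ[h/g](ρ[x/z](S)))) ⋈[h=f] ρ[w/x](T)) → 2

== RESULT ==
x | h | w | f
r | 2 | r | 2
r | 7 | q | 7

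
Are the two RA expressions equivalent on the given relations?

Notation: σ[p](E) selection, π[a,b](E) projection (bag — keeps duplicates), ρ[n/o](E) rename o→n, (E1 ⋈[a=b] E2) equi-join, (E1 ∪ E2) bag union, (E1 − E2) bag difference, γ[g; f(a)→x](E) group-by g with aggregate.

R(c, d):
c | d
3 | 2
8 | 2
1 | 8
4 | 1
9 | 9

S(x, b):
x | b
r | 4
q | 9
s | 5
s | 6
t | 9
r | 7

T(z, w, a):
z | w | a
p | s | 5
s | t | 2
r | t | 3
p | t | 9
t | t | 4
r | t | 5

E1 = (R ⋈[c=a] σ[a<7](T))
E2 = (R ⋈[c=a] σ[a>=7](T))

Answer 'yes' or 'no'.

E1 stepwise |·|:
  R → 5
  T → 6
  σ[a<7](T) → 5
  (R ⋈[c=a] σ[a<7](T)) → 2
E2 stepwise |·|:
  R → 5
  T → 6
  σ[a>=7](T) → 1
  (R ⋈[c=a] σ[a>=7](T)) → 1

E1 result:
c | d | z | w | a
3 | 2 | r | t | 3
4 | 1 | t | t | 4
E2 result:
c | d | z | w | a
9 | 9 | p | t | 9
Witness: (4, 1, 't', 't', 4) appears 1× in E1 but 0× in E2.

no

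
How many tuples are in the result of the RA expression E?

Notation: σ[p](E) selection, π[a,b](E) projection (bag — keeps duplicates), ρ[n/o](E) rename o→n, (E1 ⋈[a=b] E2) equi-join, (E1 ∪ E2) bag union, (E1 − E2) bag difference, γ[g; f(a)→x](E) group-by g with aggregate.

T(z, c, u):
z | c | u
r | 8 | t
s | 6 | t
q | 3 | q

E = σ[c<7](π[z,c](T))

Stepwise |·|:
  T → 3
  π[z,c](T) → 3
  σ[c<7](π[z,c](T)) → 2

|E| = 2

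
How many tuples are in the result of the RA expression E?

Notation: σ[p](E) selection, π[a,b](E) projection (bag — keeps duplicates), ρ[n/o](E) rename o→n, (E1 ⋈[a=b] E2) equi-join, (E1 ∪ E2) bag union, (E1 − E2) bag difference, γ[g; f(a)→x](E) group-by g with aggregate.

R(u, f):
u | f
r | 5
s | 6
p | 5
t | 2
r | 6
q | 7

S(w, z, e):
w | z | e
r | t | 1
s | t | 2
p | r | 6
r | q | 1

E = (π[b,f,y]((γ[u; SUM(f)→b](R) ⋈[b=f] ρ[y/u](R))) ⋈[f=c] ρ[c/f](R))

Row counts bottom-up:
  R → 6
  γ[u; SUM(f)→b](R) → 5
  R → 6
  ρ[y/u](R) → 6
  (γ[u; SUM(f)→b](R) ⋈[b=f] ρ[y/u](R)) → 6
  π[b,f,y]((γ[u; SUM(f)→b](R) ⋈[b=f] ρ[y/u](R))) → 6
  R → 6
  ρ[c/f](R) → 6
  (π[b,f,y]((γ[u; SUM(f)→b](R) ⋈[b=f] ρ[y/u](R))) ⋈[f=c] ρ[c/f](R)) → 10

|E| = 10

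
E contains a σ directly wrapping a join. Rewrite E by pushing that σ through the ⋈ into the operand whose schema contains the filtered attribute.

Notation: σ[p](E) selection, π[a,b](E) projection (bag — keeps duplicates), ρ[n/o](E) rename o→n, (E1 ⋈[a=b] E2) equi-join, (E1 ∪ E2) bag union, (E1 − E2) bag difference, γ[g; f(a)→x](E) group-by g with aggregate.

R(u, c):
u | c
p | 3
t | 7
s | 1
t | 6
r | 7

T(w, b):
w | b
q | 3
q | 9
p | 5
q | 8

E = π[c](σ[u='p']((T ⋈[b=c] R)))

σ filters on u, owned by the right side.
E' = π[c]((T ⋈[b=c] σ[u='p'](R)))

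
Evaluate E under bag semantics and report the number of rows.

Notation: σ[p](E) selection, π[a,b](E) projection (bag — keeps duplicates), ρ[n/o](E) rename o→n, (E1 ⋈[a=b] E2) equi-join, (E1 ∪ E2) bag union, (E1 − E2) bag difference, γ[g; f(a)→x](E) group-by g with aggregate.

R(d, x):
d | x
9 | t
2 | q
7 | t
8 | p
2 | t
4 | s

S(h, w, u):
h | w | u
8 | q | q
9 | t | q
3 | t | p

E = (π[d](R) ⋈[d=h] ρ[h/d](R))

Row counts bottom-up:
  R → 6
  π[d](R) → 6
  R → 6
  ρ[h/d](R) → 6
  (π[d](R) ⋈[d=h] ρ[h/d](R)) → 8

|E| = 8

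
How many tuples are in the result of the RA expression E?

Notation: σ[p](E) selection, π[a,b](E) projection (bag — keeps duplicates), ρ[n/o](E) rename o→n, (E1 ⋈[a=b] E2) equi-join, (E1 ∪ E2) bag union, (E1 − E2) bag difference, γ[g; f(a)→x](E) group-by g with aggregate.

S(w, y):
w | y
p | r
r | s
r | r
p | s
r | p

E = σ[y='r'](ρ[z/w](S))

Row counts bottom-up:
  S → 5
  ρ[z/w](S) → 5
  σ[y='r'](ρ[z/w](S)) → 2

|E| = 2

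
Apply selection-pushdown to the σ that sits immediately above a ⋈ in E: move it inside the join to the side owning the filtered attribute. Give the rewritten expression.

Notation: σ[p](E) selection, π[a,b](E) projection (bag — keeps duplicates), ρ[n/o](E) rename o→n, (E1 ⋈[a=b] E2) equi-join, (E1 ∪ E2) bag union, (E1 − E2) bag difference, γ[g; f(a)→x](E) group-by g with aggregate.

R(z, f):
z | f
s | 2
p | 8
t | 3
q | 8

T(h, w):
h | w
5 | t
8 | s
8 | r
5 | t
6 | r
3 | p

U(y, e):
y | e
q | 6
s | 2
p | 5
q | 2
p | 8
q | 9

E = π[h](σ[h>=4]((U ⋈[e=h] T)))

σ filters on h, owned by the right side.
E' = π[h]((U ⋈[e=h] σ[h>=4](T)))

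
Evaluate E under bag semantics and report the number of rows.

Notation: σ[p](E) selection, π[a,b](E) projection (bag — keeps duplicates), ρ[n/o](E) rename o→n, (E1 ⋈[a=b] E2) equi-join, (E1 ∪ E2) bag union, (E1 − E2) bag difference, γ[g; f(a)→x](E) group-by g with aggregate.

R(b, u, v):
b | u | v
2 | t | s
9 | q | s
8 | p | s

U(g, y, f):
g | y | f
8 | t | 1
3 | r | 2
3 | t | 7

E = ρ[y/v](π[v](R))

Stepwise |·|:
  R → 3
  π[v](R) → 3
  ρ[y/v](π[v](R)) → 3

|E| = 3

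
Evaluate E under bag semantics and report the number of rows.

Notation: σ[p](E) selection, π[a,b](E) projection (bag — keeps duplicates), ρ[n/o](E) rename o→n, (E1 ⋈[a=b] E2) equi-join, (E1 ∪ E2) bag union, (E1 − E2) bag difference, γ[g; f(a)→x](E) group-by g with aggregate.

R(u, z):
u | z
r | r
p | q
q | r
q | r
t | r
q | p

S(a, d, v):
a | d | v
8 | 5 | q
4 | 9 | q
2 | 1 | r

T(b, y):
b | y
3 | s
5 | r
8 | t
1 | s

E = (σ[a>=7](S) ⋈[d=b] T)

Subexpression sizes:
  S → 3
  σ[a>=7](S) → 1
  T → 4
  (σ[a>=7](S) ⋈[d=b] T) → 1

|E| = 1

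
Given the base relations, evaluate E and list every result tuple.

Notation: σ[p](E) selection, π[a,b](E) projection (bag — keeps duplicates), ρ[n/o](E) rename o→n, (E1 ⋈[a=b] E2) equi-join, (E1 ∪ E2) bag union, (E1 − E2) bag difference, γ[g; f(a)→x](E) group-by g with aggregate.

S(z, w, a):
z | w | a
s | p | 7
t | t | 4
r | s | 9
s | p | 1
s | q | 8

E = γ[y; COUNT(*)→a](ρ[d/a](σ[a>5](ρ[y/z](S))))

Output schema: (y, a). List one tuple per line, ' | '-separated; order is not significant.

Row counts bottom-up:
  S → 5
  ρ[y/z](S) → 5
  σ[a>5](ρ[y/z](S)) → 3
  ρ[d/a](σ[a>5](ρ[y/z](S))) → 3
  γ[y; COUNT(*)→a](ρ[d/a](σ[a>5](ρ[y/z](S)))) → 2

== RESULT ==
y | a
r | 1
s | 2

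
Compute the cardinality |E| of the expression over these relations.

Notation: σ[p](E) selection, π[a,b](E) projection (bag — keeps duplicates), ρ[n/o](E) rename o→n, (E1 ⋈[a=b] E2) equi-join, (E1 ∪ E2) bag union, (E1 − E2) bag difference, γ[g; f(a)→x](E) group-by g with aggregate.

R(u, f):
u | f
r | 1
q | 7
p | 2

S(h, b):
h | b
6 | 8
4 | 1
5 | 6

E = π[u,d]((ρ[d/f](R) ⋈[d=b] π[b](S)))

Per-node cardinality:
  R → 3
  ρ[d/f](R) → 3
  S → 3
  π[b](S) → 3
  (ρ[d/f](R) ⋈[d=b] π[b](S)) → 1
  π[u,d]((ρ[d/f](R) ⋈[d=b] π[b](S))) → 1

|E| = 1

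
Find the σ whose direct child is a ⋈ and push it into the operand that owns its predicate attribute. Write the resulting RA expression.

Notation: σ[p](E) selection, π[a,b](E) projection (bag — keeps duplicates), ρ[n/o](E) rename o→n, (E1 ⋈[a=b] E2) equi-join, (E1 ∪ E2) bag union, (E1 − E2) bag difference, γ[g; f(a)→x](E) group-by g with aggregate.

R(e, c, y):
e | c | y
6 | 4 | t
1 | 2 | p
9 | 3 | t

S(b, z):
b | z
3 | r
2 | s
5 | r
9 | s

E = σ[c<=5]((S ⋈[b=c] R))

σ filters on c, owned by the right side.
E' = (S ⋈[b=c] σ[c<=5](R))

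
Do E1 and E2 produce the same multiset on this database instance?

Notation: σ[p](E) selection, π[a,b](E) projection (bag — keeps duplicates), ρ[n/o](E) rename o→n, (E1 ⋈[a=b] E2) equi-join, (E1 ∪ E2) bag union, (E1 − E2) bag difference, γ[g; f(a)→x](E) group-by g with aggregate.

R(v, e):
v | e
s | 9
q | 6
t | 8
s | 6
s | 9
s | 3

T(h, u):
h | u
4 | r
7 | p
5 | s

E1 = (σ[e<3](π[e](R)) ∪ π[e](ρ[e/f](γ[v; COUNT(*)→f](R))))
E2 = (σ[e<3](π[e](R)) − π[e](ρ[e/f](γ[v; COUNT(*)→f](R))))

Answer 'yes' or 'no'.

E1 per-node cardinality:
  R → 6
  π[e](R) → 6
  σ[e<3](π[e](R)) → 0
  R → 6
  γ[v; COUNT(*)→f](R) → 3
  ρ[e/f](γ[v; COUNT(*)→f](R)) → 3
  π[e](ρ[e/f](γ[v; COUNT(*)→f](R))) → 3
  (σ[e<3](π[e](R)) ∪ π[e](ρ[e/f](γ[v; COUNT(*)→f](R)))) → 3
E2 per-node cardinality:
  R → 6
  π[e](R) → 6
  σ[e<3](π[e](R)) → 0
  R → 6
  γ[v; COUNT(*)→f](R) → 3
  ρ[e/f](γ[v; COUNT(*)→f](R)) → 3
  π[e](ρ[e/f](γ[v; COUNT(*)→f](R))) → 3
  (σ[e<3](π[e](R)) − π[e](ρ[e/f](γ[v; COUNT(*)→f](R)))) → 0

E1 result:
e
1
1
4
E2 result:
e
(0 rows)
Witness: (1,) appears 2× in E1 but 0× in E2.

no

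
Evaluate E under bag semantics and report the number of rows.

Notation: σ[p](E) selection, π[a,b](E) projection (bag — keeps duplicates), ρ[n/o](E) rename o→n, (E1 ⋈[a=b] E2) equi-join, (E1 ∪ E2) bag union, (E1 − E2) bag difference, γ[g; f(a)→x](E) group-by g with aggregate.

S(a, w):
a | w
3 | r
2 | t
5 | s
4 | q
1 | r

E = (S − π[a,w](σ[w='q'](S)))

Per-node cardinality:
  S → 5
  S → 5
  σ[w='q'](S) → 1
  π[a,w](σ[w='q'](S)) → 1
  (S − π[a,w](σ[w='q'](S))) → 4

|E| = 4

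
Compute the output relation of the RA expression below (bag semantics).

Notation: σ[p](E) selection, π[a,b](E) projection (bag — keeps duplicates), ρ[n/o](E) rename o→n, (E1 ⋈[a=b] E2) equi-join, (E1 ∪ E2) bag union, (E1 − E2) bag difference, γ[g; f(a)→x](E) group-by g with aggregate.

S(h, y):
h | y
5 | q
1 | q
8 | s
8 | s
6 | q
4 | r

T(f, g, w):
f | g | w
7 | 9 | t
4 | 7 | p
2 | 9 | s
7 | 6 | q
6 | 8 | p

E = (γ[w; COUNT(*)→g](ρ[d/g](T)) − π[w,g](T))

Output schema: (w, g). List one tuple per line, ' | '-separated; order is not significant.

Subexpression sizes:
  T → 5
  ρ[d/g](T) → 5
  γ[w; COUNT(*)→g](ρ[d/g](T)) → 4
  T → 5
  π[w,g](T) → 5
  (γ[w; COUNT(*)→g](ρ[d/g](T)) − π[w,g](T)) → 4

== RESULT ==
w | g
p | 2
q | 1
s | 1
t | 1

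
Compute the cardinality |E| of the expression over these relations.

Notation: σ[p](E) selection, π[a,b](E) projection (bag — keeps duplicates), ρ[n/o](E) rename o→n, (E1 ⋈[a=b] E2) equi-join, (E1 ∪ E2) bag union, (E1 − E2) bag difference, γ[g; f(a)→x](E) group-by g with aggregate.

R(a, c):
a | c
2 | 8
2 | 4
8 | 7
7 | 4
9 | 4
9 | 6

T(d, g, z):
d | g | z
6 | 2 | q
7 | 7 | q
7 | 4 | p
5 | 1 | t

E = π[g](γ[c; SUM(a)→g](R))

Stepwise |·|:
  R → 6
  γ[c; SUM(a)→g](R) → 4
  π[g](γ[c; SUM(a)→g](R)) → 4

|E| = 4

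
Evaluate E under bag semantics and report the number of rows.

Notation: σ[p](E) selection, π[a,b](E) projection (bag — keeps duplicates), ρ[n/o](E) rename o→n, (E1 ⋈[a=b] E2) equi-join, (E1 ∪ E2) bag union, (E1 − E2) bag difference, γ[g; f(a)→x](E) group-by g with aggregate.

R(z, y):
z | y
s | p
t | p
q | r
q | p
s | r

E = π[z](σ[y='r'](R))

Per-node cardinality:
  R → 5
  σ[y='r'](R) → 2
  π[z](σ[y='r'](R)) → 2

|E| = 2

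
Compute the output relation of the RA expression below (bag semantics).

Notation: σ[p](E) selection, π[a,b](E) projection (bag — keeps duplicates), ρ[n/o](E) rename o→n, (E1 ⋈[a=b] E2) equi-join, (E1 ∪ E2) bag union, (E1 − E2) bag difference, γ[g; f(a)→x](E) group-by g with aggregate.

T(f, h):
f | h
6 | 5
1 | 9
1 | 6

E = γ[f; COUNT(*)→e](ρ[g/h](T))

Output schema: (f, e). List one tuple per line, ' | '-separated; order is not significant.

Row counts bottom-up:
  T → 3
  ρ[g/h](T) → 3
  γ[f; COUNT(*)→e](ρ[g/h](T)) → 2

== RESULT ==
f | e
1 | 2
6 | 1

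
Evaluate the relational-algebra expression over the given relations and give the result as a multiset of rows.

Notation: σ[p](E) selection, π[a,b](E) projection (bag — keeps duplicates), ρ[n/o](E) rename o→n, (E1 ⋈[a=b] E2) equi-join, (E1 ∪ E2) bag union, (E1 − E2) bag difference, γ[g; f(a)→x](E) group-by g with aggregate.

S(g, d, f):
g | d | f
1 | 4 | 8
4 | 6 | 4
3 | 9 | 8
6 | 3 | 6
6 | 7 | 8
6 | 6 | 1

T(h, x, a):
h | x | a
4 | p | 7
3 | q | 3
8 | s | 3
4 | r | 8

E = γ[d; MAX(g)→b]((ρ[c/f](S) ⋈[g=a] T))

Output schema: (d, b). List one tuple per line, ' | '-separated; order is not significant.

Row counts bottom-up:
  S → 6
  ρ[c/f](S) → 6
  T → 4
  (ρ[c/f](S) ⋈[g=a] T) → 2
  γ[d; MAX(g)→b]((ρ[c/f](S) ⋈[g=a] T)) → 1

== RESULT ==
d | b
9 | 3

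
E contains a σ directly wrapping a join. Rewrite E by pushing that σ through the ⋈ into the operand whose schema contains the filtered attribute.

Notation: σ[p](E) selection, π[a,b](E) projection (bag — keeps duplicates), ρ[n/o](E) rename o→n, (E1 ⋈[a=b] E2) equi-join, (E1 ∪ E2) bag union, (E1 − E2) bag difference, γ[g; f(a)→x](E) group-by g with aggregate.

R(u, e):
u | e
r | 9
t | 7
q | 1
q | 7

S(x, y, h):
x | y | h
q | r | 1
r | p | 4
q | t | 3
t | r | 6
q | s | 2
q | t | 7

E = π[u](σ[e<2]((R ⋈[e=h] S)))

σ filters on e, owned by the left side.
E' = π[u]((σ[e<2](R) ⋈[e=h] S))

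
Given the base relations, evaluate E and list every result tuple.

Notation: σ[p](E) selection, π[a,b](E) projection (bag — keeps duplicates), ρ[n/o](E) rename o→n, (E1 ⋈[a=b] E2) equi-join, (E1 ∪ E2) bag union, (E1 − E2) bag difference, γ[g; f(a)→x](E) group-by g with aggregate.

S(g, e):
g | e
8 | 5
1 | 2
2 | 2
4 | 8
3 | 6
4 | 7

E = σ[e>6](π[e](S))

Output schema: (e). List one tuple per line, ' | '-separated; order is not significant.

Stepwise |·|:
  S → 6
  π[e](S) → 6
  σ[e>6](π[e](S)) → 2

== RESULT ==
e
7
8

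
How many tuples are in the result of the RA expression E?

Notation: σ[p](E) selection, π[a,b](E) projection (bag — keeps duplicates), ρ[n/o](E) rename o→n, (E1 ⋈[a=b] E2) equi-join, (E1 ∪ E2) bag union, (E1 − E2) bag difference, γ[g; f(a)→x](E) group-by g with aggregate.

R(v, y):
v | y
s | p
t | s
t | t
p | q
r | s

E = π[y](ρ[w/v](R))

Row counts bottom-up:
  R → 5
  ρ[w/v](R) → 5
  π[y](ρ[w/v](R)) → 5

|E| = 5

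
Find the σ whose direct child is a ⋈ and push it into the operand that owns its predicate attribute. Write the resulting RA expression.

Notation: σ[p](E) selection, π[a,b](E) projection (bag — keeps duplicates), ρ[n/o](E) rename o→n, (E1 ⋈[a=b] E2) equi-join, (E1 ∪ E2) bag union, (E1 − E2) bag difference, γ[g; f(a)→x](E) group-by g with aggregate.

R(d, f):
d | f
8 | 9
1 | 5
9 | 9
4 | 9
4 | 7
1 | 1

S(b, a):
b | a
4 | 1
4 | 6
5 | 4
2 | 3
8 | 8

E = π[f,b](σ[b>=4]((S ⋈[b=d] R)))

σ filters on b, owned by the left side.
E' = π[f,b]((σ[b>=4](S) ⋈[b=d] R))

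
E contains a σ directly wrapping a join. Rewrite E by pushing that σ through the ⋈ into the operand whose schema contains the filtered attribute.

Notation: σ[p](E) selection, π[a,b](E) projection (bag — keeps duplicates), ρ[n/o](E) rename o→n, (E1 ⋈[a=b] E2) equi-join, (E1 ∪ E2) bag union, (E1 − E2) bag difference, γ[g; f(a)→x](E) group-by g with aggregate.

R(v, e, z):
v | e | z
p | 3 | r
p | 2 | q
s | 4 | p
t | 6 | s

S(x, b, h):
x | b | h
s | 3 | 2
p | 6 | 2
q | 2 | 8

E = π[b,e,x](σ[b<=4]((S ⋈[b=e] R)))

σ filters on b, owned by the left side.
E' = π[b,e,x]((σ[b<=4](S) ⋈[b=e] R))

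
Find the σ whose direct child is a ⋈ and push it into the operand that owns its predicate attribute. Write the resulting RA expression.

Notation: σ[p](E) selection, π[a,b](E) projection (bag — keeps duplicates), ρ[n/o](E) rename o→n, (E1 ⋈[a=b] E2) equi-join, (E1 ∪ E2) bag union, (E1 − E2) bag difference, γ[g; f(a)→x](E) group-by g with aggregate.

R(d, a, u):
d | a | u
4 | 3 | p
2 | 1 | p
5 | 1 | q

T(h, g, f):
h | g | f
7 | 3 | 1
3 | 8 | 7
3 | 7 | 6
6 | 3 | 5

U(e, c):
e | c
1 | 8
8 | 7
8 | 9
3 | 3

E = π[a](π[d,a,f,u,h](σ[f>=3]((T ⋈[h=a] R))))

σ filters on f, owned by the left side.
E' = π[a](π[d,a,f,u,h]((σ[f>=3](T) ⋈[h=a] R)))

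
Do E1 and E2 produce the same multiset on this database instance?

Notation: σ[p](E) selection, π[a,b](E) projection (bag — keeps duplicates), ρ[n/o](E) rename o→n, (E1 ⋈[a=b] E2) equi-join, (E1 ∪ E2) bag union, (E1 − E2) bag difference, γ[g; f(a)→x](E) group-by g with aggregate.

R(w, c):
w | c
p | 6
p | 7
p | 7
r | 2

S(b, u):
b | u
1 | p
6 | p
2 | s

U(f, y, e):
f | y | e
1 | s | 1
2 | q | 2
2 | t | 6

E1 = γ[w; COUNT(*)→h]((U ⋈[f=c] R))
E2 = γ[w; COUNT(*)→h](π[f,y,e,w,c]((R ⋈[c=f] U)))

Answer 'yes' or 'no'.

E1 per-node cardinality:
  U → 3
  R → 4
  (U ⋈[f=c] R) → 2
  γ[w; COUNT(*)→h]((U ⋈[f=c] R)) → 1
E2 per-node cardinality:
  R → 4
  U → 3
  (R ⋈[c=f] U) → 2
  π[f,y,e,w,c]((R ⋈[c=f] U)) → 2
  γ[w; COUNT(*)→h](π[f,y,e,w,c]((R ⋈[c=f] U))) → 1

E1 and E2 produce the same multiset:
w | h
r | 2

yes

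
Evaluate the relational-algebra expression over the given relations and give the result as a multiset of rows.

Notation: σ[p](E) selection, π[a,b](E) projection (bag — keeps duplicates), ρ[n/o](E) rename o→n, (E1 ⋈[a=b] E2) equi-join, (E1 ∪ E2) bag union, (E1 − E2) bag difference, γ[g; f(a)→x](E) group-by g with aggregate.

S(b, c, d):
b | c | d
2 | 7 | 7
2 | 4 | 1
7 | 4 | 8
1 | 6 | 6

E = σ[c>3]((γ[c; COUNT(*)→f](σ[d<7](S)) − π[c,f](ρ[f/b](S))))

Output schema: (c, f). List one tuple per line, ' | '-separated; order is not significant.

Per-node cardinality:
  S → 4
  σ[d<7](S) → 2
  γ[c; COUNT(*)→f](σ[d<7](S)) → 2
  S → 4
  ρ[f/b](S) → 4
  π[c,f](ρ[f/b](S)) → 4
  (γ[c; COUNT(*)→f](σ[d<7](S)) − π[c,f](ρ[f/b](S))) → 1
  σ[c>3]((γ[c; COUNT(*)→f](σ[d<7](S)) − π[c,f](ρ[f/b](S)))) → 1

== RESULT ==
c | f
4 | 1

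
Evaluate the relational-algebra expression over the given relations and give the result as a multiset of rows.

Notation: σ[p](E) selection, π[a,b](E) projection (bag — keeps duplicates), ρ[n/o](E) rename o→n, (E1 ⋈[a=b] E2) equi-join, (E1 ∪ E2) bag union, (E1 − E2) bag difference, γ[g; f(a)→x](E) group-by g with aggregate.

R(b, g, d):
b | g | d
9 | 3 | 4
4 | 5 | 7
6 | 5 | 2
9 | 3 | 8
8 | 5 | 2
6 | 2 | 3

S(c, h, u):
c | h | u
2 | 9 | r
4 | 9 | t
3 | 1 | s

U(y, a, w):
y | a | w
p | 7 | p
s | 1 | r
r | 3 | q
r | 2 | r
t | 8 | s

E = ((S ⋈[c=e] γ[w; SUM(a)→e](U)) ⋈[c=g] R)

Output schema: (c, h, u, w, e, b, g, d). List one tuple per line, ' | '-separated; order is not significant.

Subexpression sizes:
  S → 3
  U → 5
  γ[w; SUM(a)→e](U) → 4
  (S ⋈[c=e] γ[w; SUM(a)→e](U)) → 2
  R → 6
  ((S ⋈[c=e] γ[w; SUM(a)→e](U)) ⋈[c=g] R) → 4

== RESULT ==
c | h | u | w | e | b | g | d
3 | 1 | s | q | 3 | 9 | 3 | 4
3 | 1 | s | q | 3 | 9 | 3 | 8
3 | 1 | s | r | 3 | 9 | 3 | 4
3 | 1 | s | r | 3 | 9 | 3 | 8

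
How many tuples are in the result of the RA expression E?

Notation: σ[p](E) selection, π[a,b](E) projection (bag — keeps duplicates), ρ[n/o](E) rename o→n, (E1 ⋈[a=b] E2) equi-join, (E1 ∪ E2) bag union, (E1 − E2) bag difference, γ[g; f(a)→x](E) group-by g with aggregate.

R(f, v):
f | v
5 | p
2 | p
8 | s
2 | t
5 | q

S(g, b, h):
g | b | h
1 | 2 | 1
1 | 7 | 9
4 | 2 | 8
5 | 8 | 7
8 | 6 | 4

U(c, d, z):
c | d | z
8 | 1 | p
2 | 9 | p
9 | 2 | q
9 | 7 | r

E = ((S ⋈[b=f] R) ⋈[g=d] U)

Stepwise |·|:
  S → 5
  R → 5
  (S ⋈[b=f] R) → 5
  U → 4
  ((S ⋈[b=f] R) ⋈[g=d] U) → 2

|E| = 2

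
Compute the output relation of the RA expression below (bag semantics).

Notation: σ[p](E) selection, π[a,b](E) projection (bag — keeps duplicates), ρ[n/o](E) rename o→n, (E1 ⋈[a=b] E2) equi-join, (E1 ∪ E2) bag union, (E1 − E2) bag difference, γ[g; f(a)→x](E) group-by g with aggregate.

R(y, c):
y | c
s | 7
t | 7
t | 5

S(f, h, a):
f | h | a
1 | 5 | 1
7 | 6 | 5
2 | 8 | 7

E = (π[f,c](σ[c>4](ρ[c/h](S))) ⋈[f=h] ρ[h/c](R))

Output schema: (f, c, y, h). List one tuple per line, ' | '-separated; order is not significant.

Per-node cardinality:
  S → 3
  ρ[c/h](S) → 3
  σ[c>4](ρ[c/h](S)) → 3
  π[f,c](σ[c>4](ρ[c/h](S))) → 3
  R → 3
  ρ[h/c](R) → 3
  (π[f,c](σ[c>4](ρ[c/h](S))) ⋈[f=h] ρ[h/c](R)) → 2

== RESULT ==
f | c | y | h
7 | 6 | s | 7
7 | 6 | t | 7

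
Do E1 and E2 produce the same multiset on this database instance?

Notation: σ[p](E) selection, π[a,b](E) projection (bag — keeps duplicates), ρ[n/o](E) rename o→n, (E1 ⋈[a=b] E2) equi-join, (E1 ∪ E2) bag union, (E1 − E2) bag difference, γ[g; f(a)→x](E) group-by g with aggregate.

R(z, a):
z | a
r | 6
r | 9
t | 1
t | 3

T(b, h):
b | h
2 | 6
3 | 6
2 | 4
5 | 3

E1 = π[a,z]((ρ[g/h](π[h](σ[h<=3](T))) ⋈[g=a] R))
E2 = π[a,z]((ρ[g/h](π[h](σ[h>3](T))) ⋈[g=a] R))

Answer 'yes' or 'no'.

E1 per-node cardinality:
  T → 4
  σ[h<=3](T) → 1
  π[h](σ[h<=3](T)) → 1
  ρ[g/h](π[h](σ[h<=3](T))) → 1
  R → 4
  (ρ[g/h](π[h](σ[h<=3](T))) ⋈[g=a] R) → 1
  π[a,z]((ρ[g/h](π[h](σ[h<=3](T))) ⋈[g=a] R)) → 1
E2 per-node cardinality:
  T → 4
  σ[h>3](T) → 3
  π[h](σ[h>3](T)) → 3
  ρ[g/h](π[h](σ[h>3](T))) → 3
  R → 4
  (ρ[g/h](π[h](σ[h>3](T))) ⋈[g=a] R) → 2
  π[a,z]((ρ[g/h](π[h](σ[h>3](T))) ⋈[g=a] R)) → 2

E1 result:
a | z
3 | t
E2 result:
a | z
6 | r
6 | r
Witness: (3, 't') appears 1× in E1 but 0× in E2.

no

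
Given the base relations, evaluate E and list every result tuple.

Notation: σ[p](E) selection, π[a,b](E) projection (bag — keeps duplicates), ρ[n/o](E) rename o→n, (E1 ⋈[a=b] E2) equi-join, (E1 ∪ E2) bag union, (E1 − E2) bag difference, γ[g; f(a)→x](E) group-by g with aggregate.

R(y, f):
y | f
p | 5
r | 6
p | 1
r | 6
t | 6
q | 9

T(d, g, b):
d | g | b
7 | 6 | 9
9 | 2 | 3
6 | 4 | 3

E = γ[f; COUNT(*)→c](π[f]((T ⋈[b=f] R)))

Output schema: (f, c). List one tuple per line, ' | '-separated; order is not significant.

Stepwise |·|:
  T → 3
  R → 6
  (T ⋈[b=f] R) → 1
  π[f]((T ⋈[b=f] R)) → 1
  γ[f; COUNT(*)→c](π[f]((T ⋈[b=f] R))) → 1

== RESULT ==
f | c
9 | 1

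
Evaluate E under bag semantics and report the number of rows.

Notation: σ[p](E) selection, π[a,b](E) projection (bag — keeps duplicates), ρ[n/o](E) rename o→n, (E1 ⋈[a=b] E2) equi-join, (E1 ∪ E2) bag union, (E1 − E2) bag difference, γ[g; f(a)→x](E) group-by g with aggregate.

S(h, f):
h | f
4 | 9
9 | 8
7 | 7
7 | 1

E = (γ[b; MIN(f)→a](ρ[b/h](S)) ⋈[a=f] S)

Stepwise |·|:
  S → 4
  ρ[b/h](S) → 4
  γ[b; MIN(f)→a](ρ[b/h](S)) → 3
  S → 4
  (γ[b; MIN(f)→a](ρ[b/h](S)) ⋈[a=f] S) → 3

|E| = 3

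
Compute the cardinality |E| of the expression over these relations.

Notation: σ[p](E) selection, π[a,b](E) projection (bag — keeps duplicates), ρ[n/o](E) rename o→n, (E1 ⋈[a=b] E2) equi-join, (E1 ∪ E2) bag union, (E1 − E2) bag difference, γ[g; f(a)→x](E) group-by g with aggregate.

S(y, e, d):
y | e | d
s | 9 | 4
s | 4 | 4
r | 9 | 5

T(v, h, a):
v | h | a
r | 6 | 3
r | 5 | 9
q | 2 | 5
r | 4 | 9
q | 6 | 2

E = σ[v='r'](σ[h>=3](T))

Subexpression sizes:
  T → 5
  σ[h>=3](T) → 4
  σ[v='r'](σ[h>=3](T)) → 3

|E| = 3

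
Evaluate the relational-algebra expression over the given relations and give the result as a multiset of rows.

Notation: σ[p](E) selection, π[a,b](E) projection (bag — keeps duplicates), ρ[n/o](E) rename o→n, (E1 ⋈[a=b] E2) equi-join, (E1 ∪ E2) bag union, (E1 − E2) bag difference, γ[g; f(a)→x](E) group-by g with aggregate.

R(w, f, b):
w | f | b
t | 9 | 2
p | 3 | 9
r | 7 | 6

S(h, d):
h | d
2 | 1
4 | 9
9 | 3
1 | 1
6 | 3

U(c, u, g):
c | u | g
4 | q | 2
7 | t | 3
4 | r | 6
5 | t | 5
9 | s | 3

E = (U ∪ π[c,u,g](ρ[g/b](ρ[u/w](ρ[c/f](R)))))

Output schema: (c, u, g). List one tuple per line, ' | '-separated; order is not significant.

Stepwise |·|:
  U → 5
  R → 3
  ρ[c/f](R) → 3
  ρ[u/w](ρ[c/f](R)) → 3
  ρ[g/b](ρ[u/w](ρ[c/f](R))) → 3
  π[c,u,g](ρ[g/b](ρ[u/w](ρ[c/f](R)))) → 3
  (U ∪ π[c,u,g](ρ[g/b](ρ[u/w](ρ[c/f](R))))) → 8

== RESULT ==
c | u | g
3 | p | 9
4 | q | 2
4 | r | 6
5 | t | 5
7 | r | 6
7 | t | 3
9 | s | 3
9 | t | 2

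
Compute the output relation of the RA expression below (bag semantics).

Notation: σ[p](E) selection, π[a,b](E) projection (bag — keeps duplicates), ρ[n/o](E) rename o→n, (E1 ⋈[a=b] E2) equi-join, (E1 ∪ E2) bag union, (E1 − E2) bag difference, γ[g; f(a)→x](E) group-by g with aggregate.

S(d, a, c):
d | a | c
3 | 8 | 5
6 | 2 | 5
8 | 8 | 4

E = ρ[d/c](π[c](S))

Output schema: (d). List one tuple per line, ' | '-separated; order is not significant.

Subexpression sizes:
  S → 3
  π[c](S) → 3
  ρ[d/c](π[c](S)) → 3

== RESULT ==
d
4
5
5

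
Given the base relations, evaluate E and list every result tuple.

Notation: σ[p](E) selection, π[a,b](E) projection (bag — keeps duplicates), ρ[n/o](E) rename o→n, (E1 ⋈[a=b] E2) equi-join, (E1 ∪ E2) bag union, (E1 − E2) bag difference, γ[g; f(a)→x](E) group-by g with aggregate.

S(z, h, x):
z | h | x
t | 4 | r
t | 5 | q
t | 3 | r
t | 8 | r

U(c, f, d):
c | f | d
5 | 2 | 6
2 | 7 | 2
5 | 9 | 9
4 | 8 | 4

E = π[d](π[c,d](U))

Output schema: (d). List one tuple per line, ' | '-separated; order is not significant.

Stepwise |·|:
  U → 4
  π[c,d](U) → 4
  π[d](π[c,d](U)) → 4

== RESULT ==
d
2
4
6
9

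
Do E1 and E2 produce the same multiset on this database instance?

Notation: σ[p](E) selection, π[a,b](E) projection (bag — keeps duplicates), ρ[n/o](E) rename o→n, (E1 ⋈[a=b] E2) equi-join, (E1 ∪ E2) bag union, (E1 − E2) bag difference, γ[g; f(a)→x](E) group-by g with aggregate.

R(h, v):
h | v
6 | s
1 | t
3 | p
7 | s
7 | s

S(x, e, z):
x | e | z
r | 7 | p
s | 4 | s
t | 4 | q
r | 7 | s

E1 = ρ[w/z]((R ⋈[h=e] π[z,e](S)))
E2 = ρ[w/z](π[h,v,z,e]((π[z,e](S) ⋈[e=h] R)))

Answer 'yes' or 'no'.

E1 row counts bottom-up:
  R → 5
  S → 4
  π[z,e](S) → 4
  (R ⋈[h=e] π[z,e](S)) → 4
  ρ[w/z]((R ⋈[h=e] π[z,e](S))) → 4
E2 row counts bottom-up:
  S → 4
  π[z,e](S) → 4
  R → 5
  (π[z,e](S) ⋈[e=h] R) → 4
  π[h,v,z,e]((π[z,e](S) ⋈[e=h] R)) → 4
  ρ[w/z](π[h,v,z,e]((π[z,e](S) ⋈[e=h] R))) → 4

E1 and E2 produce the same multiset:
h | v | w | e
7 | s | p | 7
7 | s | p | 7
7 | s | s | 7
7 | s | s | 7

yes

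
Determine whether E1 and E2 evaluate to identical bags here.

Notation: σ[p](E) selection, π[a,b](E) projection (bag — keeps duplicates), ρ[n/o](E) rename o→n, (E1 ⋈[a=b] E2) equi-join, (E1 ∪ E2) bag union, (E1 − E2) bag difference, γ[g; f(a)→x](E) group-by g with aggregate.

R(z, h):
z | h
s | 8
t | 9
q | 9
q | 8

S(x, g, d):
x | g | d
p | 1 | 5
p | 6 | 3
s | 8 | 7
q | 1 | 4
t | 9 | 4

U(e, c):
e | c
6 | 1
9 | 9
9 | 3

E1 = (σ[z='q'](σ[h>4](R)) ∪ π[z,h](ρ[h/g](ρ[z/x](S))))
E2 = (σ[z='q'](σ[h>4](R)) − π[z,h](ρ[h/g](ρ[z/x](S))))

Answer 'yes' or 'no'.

E1 row counts bottom-up:
  R → 4
  σ[h>4](R) → 4
  σ[z='q'](σ[h>4](R)) → 2
  S → 5
  ρ[z/x](S) → 5
  ρ[h/g](ρ[z/x](S)) → 5
  π[z,h](ρ[h/g](ρ[z/x](S))) → 5
  (σ[z='q'](σ[h>4](R)) ∪ π[z,h](ρ[h/g](ρ[z/x](S)))) → 7
E2 row counts bottom-up:
  R → 4
  σ[h>4](R) → 4
  σ[z='q'](σ[h>4](R)) → 2
  S → 5
  ρ[z/x](S) → 5
  ρ[h/g](ρ[z/x](S)) → 5
  π[z,h](ρ[h/g](ρ[z/x](S))) → 5
  (σ[z='q'](σ[h>4](R)) − π[z,h](ρ[h/g](ρ[z/x](S)))) → 2

E1 result:
z | h
p | 1
p | 6
q | 1
q | 8
q | 9
s | 8
t | 9
E2 result:
z | h
q | 8
q | 9
Witness: ('p', 6) appears 1× in E1 but 0× in E2.

no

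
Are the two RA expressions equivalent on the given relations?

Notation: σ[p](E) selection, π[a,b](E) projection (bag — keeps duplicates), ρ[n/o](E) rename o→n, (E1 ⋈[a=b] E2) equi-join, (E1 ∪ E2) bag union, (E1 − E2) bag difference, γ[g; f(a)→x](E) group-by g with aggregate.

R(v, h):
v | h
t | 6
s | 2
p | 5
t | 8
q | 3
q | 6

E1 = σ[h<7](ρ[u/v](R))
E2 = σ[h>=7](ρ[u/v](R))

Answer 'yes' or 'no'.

E1 subexpression sizes:
  R → 6
  ρ[u/v](R) → 6
  σ[h<7](ρ[u/v](R)) → 5
E2 subexpression sizes:
  R → 6
  ρ[u/v](R) → 6
  σ[h>=7](ρ[u/v](R)) → 1

E1 result:
u | h
p | 5
q | 3
q | 6
s | 2
t | 6
E2 result:
u | h
t | 8
Witness: ('t', 8) appears 0× in E1 but 1× in E2.

no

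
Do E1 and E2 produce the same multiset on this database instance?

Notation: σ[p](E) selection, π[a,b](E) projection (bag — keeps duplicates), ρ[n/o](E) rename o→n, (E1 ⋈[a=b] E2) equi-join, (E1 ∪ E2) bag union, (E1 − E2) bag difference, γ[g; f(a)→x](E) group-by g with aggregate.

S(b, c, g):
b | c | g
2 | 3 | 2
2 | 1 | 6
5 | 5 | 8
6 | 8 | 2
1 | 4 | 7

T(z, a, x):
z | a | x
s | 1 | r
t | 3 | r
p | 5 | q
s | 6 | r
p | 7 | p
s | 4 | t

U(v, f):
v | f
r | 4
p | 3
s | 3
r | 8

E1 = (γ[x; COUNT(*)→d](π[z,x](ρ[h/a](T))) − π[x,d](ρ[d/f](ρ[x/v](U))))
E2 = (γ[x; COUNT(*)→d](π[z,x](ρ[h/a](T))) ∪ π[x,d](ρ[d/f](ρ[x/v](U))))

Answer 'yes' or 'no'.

E1 stepwise |·|:
  T → 6
  ρ[h/a](T) → 6
  π[z,x](ρ[h/a](T)) → 6
  γ[x; COUNT(*)→d](π[z,x](ρ[h/a](T))) → 4
  U → 4
  ρ[x/v](U) → 4
  ρ[d/f](ρ[x/v](U)) → 4
  π[x,d](ρ[d/f](ρ[x/v](U))) → 4
  (γ[x; COUNT(*)→d](π[z,x](ρ[h/a](T))) − π[x,d](ρ[d/f](ρ[x/v](U)))) → 4
E2 stepwise |·|:
  T → 6
  ρ[h/a](T) → 6
  π[z,x](ρ[h/a](T)) → 6
  γ[x; COUNT(*)→d](π[z,x](ρ[h/a](T))) → 4
  U → 4
  ρ[x/v](U) → 4
  ρ[d/f](ρ[x/v](U)) → 4
  π[x,d](ρ[d/f](ρ[x/v](U))) → 4
  (γ[x; COUNT(*)→d](π[z,x](ρ[h/a](T))) ∪ π[x,d](ρ[d/f](ρ[x/v](U)))) → 8

E1 result:
x | d
p | 1
q | 1
r | 3
t | 1
E2 result:
x | d
p | 1
p | 3
q | 1
r | 3
r | 4
r | 8
s | 3
t | 1
Witness: ('p', 3) appears 0× in E1 but 1× in E2.

no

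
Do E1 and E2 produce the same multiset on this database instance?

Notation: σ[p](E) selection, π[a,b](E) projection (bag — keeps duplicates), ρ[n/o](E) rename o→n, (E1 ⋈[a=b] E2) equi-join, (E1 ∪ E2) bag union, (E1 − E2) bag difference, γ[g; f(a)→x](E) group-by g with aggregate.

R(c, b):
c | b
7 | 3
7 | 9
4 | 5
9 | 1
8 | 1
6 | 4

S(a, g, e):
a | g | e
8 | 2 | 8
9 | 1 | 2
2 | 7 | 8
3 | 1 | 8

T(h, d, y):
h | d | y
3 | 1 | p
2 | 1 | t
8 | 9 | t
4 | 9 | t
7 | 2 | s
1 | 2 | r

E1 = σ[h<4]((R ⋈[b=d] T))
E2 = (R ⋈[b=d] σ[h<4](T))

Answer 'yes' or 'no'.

E1 stepwise |·|:
  R → 6
  T → 6
  (R ⋈[b=d] T) → 6
  σ[h<4]((R ⋈[b=d] T)) → 4
E2 stepwise |·|:
  R → 6
  T → 6
  σ[h<4](T) → 3
  (R ⋈[b=d] σ[h<4](T)) → 4

E1 and E2 produce the same multiset:
c | b | h | d | y
8 | 1 | 2 | 1 | t
8 | 1 | 3 | 1 | p
9 | 1 | 2 | 1 | t
9 | 1 | 3 | 1 | p

yes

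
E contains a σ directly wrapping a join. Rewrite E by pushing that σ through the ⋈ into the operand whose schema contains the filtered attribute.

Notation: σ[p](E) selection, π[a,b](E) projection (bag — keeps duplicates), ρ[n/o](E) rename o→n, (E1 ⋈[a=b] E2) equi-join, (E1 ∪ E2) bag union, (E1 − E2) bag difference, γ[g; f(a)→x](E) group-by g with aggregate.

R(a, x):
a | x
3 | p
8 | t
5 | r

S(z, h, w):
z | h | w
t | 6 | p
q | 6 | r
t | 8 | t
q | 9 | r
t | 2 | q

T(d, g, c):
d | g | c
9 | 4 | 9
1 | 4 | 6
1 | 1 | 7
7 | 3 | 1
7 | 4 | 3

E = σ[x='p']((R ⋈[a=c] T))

σ filters on x, owned by the left side.
E' = (σ[x='p'](R) ⋈[a=c] T)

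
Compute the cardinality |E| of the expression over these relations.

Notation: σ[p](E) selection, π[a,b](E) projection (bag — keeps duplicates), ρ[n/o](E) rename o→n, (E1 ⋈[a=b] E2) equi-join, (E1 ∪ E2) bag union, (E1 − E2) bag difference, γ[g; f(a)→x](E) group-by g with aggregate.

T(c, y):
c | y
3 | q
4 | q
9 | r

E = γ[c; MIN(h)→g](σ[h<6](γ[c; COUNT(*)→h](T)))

Per-node cardinality:
  T → 3
  γ[c; COUNT(*)→h](T) → 3
  σ[h<6](γ[c; COUNT(*)→h](T)) → 3
  γ[c; MIN(h)→g](σ[h<6](γ[c; COUNT(*)→h](T))) → 3

|E| = 3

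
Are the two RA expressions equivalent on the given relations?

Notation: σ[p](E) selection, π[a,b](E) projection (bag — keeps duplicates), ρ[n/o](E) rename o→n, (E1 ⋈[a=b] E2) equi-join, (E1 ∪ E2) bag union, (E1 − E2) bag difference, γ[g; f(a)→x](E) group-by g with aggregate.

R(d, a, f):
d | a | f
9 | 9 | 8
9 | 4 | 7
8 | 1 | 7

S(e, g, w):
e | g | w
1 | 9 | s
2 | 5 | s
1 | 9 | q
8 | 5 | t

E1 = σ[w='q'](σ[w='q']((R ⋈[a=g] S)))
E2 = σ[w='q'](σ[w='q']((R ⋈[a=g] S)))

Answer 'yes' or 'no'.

E1 subexpression sizes:
  R → 3
  S → 4
  (R ⋈[a=g] S) → 2
  σ[w='q']((R ⋈[a=g] S)) → 1
  σ[w='q'](σ[w='q']((R ⋈[a=g] S))) → 1
E2 subexpression sizes:
  R → 3
  S → 4
  (R ⋈[a=g] S) → 2
  σ[w='q']((R ⋈[a=g] S)) → 1
  σ[w='q'](σ[w='q']((R ⋈[a=g] S))) → 1

E1 and E2 produce the same multiset:
d | a | f | e | g | w
9 | 9 | 8 | 1 | 9 | q

yes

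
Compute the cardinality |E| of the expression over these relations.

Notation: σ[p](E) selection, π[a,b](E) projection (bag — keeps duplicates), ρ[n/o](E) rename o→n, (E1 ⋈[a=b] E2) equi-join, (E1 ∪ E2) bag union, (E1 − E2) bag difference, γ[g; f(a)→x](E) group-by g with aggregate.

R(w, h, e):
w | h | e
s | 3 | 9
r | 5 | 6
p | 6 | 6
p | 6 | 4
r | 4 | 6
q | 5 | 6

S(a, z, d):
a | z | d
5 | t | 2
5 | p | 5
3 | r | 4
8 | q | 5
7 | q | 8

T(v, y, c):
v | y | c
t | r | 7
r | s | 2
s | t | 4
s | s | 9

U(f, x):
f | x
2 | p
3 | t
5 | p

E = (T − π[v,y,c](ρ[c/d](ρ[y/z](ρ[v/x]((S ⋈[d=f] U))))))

Row counts bottom-up:
  T → 4
  S → 5
  U → 3
  (S ⋈[d=f] U) → 3
  ρ[v/x]((S ⋈[d=f] U)) → 3
  ρ[y/z](ρ[v/x]((S ⋈[d=f] U))) → 3
  ρ[c/d](ρ[y/z](ρ[v/x]((S ⋈[d=f] U)))) → 3
  π[v,y,c](ρ[c/d](ρ[y/z](ρ[v/x]((S ⋈[d=f] U))))) → 3
  (T − π[v,y,c](ρ[c/d](ρ[y/z](ρ[v/x]((S ⋈[d=f] U)))))) → 4

|E| = 4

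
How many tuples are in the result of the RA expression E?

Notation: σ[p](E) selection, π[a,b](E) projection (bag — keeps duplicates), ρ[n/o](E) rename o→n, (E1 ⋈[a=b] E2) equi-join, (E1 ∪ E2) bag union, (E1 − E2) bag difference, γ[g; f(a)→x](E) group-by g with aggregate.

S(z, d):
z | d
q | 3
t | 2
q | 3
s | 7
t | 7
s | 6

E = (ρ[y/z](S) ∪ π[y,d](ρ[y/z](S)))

Subexpression sizes:
  S → 6
  ρ[y/z](S) → 6
  S → 6
  ρ[y/z](S) → 6
  π[y,d](ρ[y/z](S)) → 6
  (ρ[y/z](S) ∪ π[y,d](ρ[y/z](S))) → 12

|E| = 12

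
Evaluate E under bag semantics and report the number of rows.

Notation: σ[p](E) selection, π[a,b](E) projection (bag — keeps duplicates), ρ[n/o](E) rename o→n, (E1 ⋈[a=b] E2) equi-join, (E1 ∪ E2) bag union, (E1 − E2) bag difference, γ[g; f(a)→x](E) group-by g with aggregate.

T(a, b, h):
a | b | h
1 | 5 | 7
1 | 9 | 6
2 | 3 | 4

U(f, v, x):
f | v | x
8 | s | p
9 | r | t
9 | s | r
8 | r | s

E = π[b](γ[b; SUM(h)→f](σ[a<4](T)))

Stepwise |·|:
  T → 3
  σ[a<4](T) → 3
  γ[b; SUM(h)→f](σ[a<4](T)) → 3
  π[b](γ[b; SUM(h)→f](σ[a<4](T))) → 3

|E| = 3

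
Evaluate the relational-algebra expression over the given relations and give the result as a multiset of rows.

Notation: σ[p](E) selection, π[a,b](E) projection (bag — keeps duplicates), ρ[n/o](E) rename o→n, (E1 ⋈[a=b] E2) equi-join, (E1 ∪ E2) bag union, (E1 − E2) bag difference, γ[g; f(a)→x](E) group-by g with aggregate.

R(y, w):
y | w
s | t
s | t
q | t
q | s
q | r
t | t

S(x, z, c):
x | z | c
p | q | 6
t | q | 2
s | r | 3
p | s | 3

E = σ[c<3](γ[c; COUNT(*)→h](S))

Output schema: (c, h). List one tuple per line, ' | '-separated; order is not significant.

Row counts bottom-up:
  S → 4
  γ[c; COUNT(*)→h](S) → 3
  σ[c<3](γ[c; COUNT(*)→h](S)) → 1

== RESULT ==
c | h
2 | 1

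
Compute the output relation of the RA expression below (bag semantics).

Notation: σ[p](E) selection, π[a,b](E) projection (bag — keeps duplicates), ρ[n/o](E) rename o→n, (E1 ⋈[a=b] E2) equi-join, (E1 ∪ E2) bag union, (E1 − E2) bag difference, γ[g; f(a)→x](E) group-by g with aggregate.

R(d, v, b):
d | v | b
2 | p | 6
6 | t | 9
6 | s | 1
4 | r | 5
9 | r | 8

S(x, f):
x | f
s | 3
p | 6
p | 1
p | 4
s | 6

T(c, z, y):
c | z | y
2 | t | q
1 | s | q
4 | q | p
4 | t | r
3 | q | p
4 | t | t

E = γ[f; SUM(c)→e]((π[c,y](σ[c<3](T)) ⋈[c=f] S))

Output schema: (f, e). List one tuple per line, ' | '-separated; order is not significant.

Subexpression sizes:
  T → 6
  σ[c<3](T) → 2
  π[c,y](σ[c<3](T)) → 2
  S → 5
  (π[c,y](σ[c<3](T)) ⋈[c=f] S) → 1
  γ[f; SUM(c)→e]((π[c,y](σ[c<3](T)) ⋈[c=f] S)) → 1

== RESULT ==
f | e
1 | 1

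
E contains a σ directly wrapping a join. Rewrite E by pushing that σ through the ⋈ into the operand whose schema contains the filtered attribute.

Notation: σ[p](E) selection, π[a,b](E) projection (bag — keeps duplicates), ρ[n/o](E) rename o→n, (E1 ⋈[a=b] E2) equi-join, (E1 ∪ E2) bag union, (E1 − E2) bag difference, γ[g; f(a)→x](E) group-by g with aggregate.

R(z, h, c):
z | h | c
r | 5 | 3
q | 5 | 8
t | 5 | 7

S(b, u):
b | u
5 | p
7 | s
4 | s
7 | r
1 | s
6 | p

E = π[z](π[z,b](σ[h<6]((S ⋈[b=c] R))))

σ filters on h, owned by the right side.
E' = π[z](π[z,b]((S ⋈[b=c] σ[h<6](R))))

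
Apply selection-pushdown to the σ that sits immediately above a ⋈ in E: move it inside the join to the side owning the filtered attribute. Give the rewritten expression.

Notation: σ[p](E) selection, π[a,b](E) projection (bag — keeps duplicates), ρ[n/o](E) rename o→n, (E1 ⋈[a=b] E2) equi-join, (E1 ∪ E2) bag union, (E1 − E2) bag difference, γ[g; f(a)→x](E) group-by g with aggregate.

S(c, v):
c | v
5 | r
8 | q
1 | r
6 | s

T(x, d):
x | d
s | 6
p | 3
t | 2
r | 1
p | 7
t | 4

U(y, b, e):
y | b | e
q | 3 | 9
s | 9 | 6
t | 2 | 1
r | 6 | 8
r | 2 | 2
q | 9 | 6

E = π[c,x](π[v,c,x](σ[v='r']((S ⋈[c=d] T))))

σ filters on v, owned by the left side.
E' = π[c,x](π[v,c,x]((σ[v='r'](S) ⋈[c=d] T)))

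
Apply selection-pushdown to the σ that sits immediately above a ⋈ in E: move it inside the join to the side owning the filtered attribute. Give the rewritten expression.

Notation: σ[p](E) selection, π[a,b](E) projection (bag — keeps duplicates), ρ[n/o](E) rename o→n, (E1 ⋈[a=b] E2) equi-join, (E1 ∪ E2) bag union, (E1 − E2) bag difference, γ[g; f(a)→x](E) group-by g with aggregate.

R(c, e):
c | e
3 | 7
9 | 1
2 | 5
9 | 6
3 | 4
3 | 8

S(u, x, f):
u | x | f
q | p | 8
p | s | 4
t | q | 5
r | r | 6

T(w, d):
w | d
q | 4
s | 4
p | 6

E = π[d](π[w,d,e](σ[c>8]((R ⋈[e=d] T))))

σ filters on c, owned by the left side.
E' = π[d](π[w,d,e]((σ[c>8](R) ⋈[e=d] T)))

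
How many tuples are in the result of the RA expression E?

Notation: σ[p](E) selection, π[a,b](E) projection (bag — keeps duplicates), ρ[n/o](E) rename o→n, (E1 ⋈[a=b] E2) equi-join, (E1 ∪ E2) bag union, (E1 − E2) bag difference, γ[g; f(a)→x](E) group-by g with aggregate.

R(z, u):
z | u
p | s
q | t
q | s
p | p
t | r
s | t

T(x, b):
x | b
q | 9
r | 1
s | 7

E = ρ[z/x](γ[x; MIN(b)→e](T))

Stepwise |·|:
  T → 3
  γ[x; MIN(b)→e](T) → 3
  ρ[z/x](γ[x; MIN(b)→e](T)) → 3

|E| = 3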